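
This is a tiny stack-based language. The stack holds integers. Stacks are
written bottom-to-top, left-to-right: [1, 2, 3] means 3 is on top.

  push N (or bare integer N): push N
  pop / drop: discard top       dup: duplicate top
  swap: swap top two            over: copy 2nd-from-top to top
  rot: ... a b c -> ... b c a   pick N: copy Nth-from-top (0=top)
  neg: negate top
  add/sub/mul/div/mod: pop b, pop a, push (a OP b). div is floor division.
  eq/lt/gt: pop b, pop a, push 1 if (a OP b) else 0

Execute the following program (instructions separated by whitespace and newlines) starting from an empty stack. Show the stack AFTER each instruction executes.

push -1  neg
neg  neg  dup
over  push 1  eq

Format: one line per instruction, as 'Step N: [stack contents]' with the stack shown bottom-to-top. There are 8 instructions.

Step 1: [-1]
Step 2: [1]
Step 3: [-1]
Step 4: [1]
Step 5: [1, 1]
Step 6: [1, 1, 1]
Step 7: [1, 1, 1, 1]
Step 8: [1, 1, 1]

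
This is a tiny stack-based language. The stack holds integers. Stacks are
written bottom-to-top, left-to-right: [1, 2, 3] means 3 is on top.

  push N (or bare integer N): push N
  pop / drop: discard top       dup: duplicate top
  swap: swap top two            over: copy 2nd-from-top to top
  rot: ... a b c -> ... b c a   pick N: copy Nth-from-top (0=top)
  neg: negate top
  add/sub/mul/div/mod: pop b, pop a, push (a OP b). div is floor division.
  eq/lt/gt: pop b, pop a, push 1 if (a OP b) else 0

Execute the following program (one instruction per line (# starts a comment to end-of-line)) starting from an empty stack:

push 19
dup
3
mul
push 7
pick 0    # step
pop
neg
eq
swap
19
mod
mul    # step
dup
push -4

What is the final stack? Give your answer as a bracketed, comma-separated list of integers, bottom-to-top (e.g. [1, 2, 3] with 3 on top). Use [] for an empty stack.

After 'push 19': [19]
After 'dup': [19, 19]
After 'push 3': [19, 19, 3]
After 'mul': [19, 57]
After 'push 7': [19, 57, 7]
After 'pick 0': [19, 57, 7, 7]
After 'pop': [19, 57, 7]
After 'neg': [19, 57, -7]
After 'eq': [19, 0]
After 'swap': [0, 19]
After 'push 19': [0, 19, 19]
After 'mod': [0, 0]
After 'mul': [0]
After 'dup': [0, 0]
After 'push -4': [0, 0, -4]

Answer: [0, 0, -4]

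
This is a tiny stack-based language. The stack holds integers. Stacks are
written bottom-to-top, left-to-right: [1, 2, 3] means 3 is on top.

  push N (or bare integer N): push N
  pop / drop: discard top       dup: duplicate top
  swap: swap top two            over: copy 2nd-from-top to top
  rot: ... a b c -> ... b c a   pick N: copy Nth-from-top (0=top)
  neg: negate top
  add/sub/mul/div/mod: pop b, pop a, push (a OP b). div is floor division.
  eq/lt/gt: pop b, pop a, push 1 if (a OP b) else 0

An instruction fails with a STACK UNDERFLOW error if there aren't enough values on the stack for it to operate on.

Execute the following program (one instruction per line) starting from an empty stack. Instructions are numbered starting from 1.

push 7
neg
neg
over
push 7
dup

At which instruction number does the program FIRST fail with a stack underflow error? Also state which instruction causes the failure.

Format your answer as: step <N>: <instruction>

Step 1 ('push 7'): stack = [7], depth = 1
Step 2 ('neg'): stack = [-7], depth = 1
Step 3 ('neg'): stack = [7], depth = 1
Step 4 ('over'): needs 2 value(s) but depth is 1 — STACK UNDERFLOW

Answer: step 4: over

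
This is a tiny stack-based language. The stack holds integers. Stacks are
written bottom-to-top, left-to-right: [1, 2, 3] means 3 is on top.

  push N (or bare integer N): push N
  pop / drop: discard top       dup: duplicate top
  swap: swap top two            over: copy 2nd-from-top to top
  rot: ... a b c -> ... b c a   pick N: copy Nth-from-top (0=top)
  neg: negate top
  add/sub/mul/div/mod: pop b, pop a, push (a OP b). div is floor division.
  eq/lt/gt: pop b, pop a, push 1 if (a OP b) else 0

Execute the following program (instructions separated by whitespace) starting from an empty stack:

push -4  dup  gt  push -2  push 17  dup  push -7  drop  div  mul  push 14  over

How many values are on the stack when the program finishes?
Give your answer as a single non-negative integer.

Answer: 4

Derivation:
After 'push -4': stack = [-4] (depth 1)
After 'dup': stack = [-4, -4] (depth 2)
After 'gt': stack = [0] (depth 1)
After 'push -2': stack = [0, -2] (depth 2)
After 'push 17': stack = [0, -2, 17] (depth 3)
After 'dup': stack = [0, -2, 17, 17] (depth 4)
After 'push -7': stack = [0, -2, 17, 17, -7] (depth 5)
After 'drop': stack = [0, -2, 17, 17] (depth 4)
After 'div': stack = [0, -2, 1] (depth 3)
After 'mul': stack = [0, -2] (depth 2)
After 'push 14': stack = [0, -2, 14] (depth 3)
After 'over': stack = [0, -2, 14, -2] (depth 4)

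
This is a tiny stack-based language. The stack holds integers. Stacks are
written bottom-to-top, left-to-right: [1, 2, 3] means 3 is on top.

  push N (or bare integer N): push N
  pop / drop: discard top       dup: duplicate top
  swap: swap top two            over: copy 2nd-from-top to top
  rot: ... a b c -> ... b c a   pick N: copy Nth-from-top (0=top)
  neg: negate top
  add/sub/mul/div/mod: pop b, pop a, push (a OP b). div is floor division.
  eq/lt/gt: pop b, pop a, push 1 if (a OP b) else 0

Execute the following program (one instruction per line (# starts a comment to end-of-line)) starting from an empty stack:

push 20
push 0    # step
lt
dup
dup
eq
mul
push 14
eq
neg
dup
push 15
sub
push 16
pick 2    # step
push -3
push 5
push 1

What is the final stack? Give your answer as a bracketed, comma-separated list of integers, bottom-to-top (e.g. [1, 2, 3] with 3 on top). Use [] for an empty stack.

After 'push 20': [20]
After 'push 0': [20, 0]
After 'lt': [0]
After 'dup': [0, 0]
After 'dup': [0, 0, 0]
After 'eq': [0, 1]
After 'mul': [0]
After 'push 14': [0, 14]
After 'eq': [0]
After 'neg': [0]
After 'dup': [0, 0]
After 'push 15': [0, 0, 15]
After 'sub': [0, -15]
After 'push 16': [0, -15, 16]
After 'pick 2': [0, -15, 16, 0]
After 'push -3': [0, -15, 16, 0, -3]
After 'push 5': [0, -15, 16, 0, -3, 5]
After 'push 1': [0, -15, 16, 0, -3, 5, 1]

Answer: [0, -15, 16, 0, -3, 5, 1]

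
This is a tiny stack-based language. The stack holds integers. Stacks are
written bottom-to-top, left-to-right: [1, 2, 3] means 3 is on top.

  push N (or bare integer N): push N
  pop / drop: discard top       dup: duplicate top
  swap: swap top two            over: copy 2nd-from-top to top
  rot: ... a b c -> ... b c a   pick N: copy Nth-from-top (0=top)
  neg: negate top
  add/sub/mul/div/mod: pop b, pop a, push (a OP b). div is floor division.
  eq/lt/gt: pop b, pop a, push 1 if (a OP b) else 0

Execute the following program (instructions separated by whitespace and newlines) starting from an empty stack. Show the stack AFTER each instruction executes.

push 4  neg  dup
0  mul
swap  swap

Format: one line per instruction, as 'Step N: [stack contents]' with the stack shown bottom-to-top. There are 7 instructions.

Step 1: [4]
Step 2: [-4]
Step 3: [-4, -4]
Step 4: [-4, -4, 0]
Step 5: [-4, 0]
Step 6: [0, -4]
Step 7: [-4, 0]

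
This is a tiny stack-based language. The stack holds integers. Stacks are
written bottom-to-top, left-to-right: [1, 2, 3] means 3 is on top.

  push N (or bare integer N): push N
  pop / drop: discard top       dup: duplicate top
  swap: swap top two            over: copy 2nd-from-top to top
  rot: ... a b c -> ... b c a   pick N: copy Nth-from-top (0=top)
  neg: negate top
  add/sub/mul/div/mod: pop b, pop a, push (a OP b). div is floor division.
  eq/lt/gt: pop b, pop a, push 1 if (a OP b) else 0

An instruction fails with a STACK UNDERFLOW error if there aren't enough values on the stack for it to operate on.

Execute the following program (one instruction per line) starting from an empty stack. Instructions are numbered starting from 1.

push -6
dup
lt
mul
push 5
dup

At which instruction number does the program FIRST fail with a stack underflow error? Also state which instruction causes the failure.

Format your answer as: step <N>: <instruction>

Step 1 ('push -6'): stack = [-6], depth = 1
Step 2 ('dup'): stack = [-6, -6], depth = 2
Step 3 ('lt'): stack = [0], depth = 1
Step 4 ('mul'): needs 2 value(s) but depth is 1 — STACK UNDERFLOW

Answer: step 4: mul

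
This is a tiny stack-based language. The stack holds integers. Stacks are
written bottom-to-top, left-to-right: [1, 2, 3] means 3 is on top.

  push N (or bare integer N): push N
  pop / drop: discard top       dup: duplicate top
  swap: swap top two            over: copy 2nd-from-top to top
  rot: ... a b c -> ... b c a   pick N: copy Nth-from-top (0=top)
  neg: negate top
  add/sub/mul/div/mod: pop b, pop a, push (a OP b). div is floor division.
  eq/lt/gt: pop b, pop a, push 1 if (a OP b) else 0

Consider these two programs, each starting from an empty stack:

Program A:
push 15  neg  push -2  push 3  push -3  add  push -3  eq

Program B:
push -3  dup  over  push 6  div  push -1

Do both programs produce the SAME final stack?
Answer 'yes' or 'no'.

Answer: no

Derivation:
Program A trace:
  After 'push 15': [15]
  After 'neg': [-15]
  After 'push -2': [-15, -2]
  After 'push 3': [-15, -2, 3]
  After 'push -3': [-15, -2, 3, -3]
  After 'add': [-15, -2, 0]
  After 'push -3': [-15, -2, 0, -3]
  After 'eq': [-15, -2, 0]
Program A final stack: [-15, -2, 0]

Program B trace:
  After 'push -3': [-3]
  After 'dup': [-3, -3]
  After 'over': [-3, -3, -3]
  After 'push 6': [-3, -3, -3, 6]
  After 'div': [-3, -3, -1]
  After 'push -1': [-3, -3, -1, -1]
Program B final stack: [-3, -3, -1, -1]
Same: no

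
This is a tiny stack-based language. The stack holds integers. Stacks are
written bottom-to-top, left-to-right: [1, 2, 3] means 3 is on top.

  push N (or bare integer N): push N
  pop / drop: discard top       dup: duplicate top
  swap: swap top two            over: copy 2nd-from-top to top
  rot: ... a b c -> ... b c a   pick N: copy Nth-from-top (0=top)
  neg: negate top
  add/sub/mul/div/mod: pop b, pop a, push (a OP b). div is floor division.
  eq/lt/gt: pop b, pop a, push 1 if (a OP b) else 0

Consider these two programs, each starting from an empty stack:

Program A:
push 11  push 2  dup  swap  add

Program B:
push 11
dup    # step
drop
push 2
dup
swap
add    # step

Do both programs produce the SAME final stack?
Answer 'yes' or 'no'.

Answer: yes

Derivation:
Program A trace:
  After 'push 11': [11]
  After 'push 2': [11, 2]
  After 'dup': [11, 2, 2]
  After 'swap': [11, 2, 2]
  After 'add': [11, 4]
Program A final stack: [11, 4]

Program B trace:
  After 'push 11': [11]
  After 'dup': [11, 11]
  After 'drop': [11]
  After 'push 2': [11, 2]
  After 'dup': [11, 2, 2]
  After 'swap': [11, 2, 2]
  After 'add': [11, 4]
Program B final stack: [11, 4]
Same: yes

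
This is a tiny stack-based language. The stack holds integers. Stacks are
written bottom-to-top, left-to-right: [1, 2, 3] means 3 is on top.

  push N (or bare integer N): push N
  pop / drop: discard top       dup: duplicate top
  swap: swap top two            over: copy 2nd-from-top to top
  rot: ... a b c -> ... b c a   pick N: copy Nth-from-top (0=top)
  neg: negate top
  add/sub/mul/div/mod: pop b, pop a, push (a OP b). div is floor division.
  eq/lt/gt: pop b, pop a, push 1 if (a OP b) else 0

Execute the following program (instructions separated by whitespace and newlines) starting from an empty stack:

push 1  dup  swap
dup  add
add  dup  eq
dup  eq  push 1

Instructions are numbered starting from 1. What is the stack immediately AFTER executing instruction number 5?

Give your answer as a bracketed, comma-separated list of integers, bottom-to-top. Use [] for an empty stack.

Step 1 ('push 1'): [1]
Step 2 ('dup'): [1, 1]
Step 3 ('swap'): [1, 1]
Step 4 ('dup'): [1, 1, 1]
Step 5 ('add'): [1, 2]

Answer: [1, 2]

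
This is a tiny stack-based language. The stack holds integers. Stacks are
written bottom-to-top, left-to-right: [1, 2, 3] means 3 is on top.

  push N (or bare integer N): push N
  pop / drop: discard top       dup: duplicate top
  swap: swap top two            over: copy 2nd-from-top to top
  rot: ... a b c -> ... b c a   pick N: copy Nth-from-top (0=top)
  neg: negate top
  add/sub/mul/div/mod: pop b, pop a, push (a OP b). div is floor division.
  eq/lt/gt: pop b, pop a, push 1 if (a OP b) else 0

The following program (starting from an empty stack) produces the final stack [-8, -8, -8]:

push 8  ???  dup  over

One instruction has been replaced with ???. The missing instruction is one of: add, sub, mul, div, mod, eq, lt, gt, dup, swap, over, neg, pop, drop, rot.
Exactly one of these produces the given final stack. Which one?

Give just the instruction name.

Answer: neg

Derivation:
Stack before ???: [8]
Stack after ???:  [-8]
The instruction that transforms [8] -> [-8] is: neg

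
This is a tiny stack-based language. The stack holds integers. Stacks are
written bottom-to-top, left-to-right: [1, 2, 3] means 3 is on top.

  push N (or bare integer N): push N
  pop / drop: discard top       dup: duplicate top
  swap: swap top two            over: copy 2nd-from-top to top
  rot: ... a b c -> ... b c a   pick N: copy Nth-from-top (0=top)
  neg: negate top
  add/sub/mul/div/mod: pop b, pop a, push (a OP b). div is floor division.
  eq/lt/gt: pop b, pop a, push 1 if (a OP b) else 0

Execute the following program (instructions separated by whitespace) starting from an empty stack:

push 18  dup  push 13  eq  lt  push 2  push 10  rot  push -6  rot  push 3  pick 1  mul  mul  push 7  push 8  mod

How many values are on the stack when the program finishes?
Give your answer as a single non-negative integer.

After 'push 18': stack = [18] (depth 1)
After 'dup': stack = [18, 18] (depth 2)
After 'push 13': stack = [18, 18, 13] (depth 3)
After 'eq': stack = [18, 0] (depth 2)
After 'lt': stack = [0] (depth 1)
After 'push 2': stack = [0, 2] (depth 2)
After 'push 10': stack = [0, 2, 10] (depth 3)
After 'rot': stack = [2, 10, 0] (depth 3)
After 'push -6': stack = [2, 10, 0, -6] (depth 4)
After 'rot': stack = [2, 0, -6, 10] (depth 4)
After 'push 3': stack = [2, 0, -6, 10, 3] (depth 5)
After 'pick 1': stack = [2, 0, -6, 10, 3, 10] (depth 6)
After 'mul': stack = [2, 0, -6, 10, 30] (depth 5)
After 'mul': stack = [2, 0, -6, 300] (depth 4)
After 'push 7': stack = [2, 0, -6, 300, 7] (depth 5)
After 'push 8': stack = [2, 0, -6, 300, 7, 8] (depth 6)
After 'mod': stack = [2, 0, -6, 300, 7] (depth 5)

Answer: 5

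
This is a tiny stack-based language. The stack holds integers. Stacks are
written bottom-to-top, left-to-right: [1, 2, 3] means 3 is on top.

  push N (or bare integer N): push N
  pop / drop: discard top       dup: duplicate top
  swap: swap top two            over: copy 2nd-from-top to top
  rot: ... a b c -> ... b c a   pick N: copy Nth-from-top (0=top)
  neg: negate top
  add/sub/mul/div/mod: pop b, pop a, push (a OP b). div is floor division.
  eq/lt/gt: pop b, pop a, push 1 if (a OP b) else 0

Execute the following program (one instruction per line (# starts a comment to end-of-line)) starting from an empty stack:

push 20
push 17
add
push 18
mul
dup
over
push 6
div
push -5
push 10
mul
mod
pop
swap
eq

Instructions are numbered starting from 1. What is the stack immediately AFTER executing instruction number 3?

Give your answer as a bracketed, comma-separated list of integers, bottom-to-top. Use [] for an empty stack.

Step 1 ('push 20'): [20]
Step 2 ('push 17'): [20, 17]
Step 3 ('add'): [37]

Answer: [37]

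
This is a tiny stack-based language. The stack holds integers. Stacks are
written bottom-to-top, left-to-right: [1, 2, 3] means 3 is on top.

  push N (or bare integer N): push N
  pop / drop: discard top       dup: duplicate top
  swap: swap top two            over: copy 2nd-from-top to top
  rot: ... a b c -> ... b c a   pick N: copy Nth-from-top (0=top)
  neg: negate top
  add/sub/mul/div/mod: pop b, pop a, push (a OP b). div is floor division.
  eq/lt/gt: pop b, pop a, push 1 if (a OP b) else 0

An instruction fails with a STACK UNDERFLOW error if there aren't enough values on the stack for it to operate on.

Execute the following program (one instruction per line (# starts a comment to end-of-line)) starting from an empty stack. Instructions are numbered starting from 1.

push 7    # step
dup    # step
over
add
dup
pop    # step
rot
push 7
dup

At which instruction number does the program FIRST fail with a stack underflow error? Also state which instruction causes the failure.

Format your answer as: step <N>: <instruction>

Step 1 ('push 7'): stack = [7], depth = 1
Step 2 ('dup'): stack = [7, 7], depth = 2
Step 3 ('over'): stack = [7, 7, 7], depth = 3
Step 4 ('add'): stack = [7, 14], depth = 2
Step 5 ('dup'): stack = [7, 14, 14], depth = 3
Step 6 ('pop'): stack = [7, 14], depth = 2
Step 7 ('rot'): needs 3 value(s) but depth is 2 — STACK UNDERFLOW

Answer: step 7: rot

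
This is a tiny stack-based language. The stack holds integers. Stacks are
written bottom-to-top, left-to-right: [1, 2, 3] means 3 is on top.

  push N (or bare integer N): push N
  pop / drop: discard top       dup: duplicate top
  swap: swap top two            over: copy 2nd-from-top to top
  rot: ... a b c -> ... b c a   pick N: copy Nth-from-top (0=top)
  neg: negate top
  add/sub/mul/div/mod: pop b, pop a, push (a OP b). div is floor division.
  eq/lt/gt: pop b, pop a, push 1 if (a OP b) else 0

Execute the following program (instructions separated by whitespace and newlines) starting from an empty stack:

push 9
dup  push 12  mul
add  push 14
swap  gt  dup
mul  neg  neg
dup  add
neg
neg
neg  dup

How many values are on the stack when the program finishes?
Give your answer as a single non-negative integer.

Answer: 2

Derivation:
After 'push 9': stack = [9] (depth 1)
After 'dup': stack = [9, 9] (depth 2)
After 'push 12': stack = [9, 9, 12] (depth 3)
After 'mul': stack = [9, 108] (depth 2)
After 'add': stack = [117] (depth 1)
After 'push 14': stack = [117, 14] (depth 2)
After 'swap': stack = [14, 117] (depth 2)
After 'gt': stack = [0] (depth 1)
After 'dup': stack = [0, 0] (depth 2)
After 'mul': stack = [0] (depth 1)
After 'neg': stack = [0] (depth 1)
After 'neg': stack = [0] (depth 1)
After 'dup': stack = [0, 0] (depth 2)
After 'add': stack = [0] (depth 1)
After 'neg': stack = [0] (depth 1)
After 'neg': stack = [0] (depth 1)
After 'neg': stack = [0] (depth 1)
After 'dup': stack = [0, 0] (depth 2)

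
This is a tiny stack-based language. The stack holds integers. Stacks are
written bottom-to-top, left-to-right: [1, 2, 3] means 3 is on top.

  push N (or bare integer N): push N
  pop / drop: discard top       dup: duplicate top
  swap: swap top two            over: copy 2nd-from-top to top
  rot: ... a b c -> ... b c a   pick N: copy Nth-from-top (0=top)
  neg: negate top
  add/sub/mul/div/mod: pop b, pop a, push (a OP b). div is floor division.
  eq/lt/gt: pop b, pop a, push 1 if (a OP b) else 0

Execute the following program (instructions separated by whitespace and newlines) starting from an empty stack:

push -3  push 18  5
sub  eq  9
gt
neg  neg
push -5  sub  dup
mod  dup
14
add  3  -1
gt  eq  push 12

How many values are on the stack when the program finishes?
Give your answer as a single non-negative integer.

After 'push -3': stack = [-3] (depth 1)
After 'push 18': stack = [-3, 18] (depth 2)
After 'push 5': stack = [-3, 18, 5] (depth 3)
After 'sub': stack = [-3, 13] (depth 2)
After 'eq': stack = [0] (depth 1)
After 'push 9': stack = [0, 9] (depth 2)
After 'gt': stack = [0] (depth 1)
After 'neg': stack = [0] (depth 1)
After 'neg': stack = [0] (depth 1)
After 'push -5': stack = [0, -5] (depth 2)
  ...
After 'dup': stack = [5, 5] (depth 2)
After 'mod': stack = [0] (depth 1)
After 'dup': stack = [0, 0] (depth 2)
After 'push 14': stack = [0, 0, 14] (depth 3)
After 'add': stack = [0, 14] (depth 2)
After 'push 3': stack = [0, 14, 3] (depth 3)
After 'push -1': stack = [0, 14, 3, -1] (depth 4)
After 'gt': stack = [0, 14, 1] (depth 3)
After 'eq': stack = [0, 0] (depth 2)
After 'push 12': stack = [0, 0, 12] (depth 3)

Answer: 3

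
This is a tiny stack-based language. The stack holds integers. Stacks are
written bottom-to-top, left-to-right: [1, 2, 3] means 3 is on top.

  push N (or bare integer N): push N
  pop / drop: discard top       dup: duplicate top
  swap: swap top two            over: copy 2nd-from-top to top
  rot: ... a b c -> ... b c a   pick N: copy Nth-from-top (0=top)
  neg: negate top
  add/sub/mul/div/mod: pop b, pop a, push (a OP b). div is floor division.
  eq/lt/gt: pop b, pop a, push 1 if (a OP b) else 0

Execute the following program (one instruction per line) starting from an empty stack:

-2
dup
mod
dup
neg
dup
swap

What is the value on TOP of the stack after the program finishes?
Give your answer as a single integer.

Answer: 0

Derivation:
After 'push -2': [-2]
After 'dup': [-2, -2]
After 'mod': [0]
After 'dup': [0, 0]
After 'neg': [0, 0]
After 'dup': [0, 0, 0]
After 'swap': [0, 0, 0]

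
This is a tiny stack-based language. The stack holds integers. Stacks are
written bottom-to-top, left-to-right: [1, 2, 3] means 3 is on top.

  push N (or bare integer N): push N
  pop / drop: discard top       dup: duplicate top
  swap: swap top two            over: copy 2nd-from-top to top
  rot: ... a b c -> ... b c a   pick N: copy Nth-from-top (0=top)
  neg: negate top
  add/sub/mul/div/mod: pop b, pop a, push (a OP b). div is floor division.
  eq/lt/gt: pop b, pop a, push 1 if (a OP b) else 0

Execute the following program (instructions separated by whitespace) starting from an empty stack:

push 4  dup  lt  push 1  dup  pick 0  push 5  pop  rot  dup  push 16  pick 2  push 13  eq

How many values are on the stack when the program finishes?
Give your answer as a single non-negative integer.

After 'push 4': stack = [4] (depth 1)
After 'dup': stack = [4, 4] (depth 2)
After 'lt': stack = [0] (depth 1)
After 'push 1': stack = [0, 1] (depth 2)
After 'dup': stack = [0, 1, 1] (depth 3)
After 'pick 0': stack = [0, 1, 1, 1] (depth 4)
After 'push 5': stack = [0, 1, 1, 1, 5] (depth 5)
After 'pop': stack = [0, 1, 1, 1] (depth 4)
After 'rot': stack = [0, 1, 1, 1] (depth 4)
After 'dup': stack = [0, 1, 1, 1, 1] (depth 5)
After 'push 16': stack = [0, 1, 1, 1, 1, 16] (depth 6)
After 'pick 2': stack = [0, 1, 1, 1, 1, 16, 1] (depth 7)
After 'push 13': stack = [0, 1, 1, 1, 1, 16, 1, 13] (depth 8)
After 'eq': stack = [0, 1, 1, 1, 1, 16, 0] (depth 7)

Answer: 7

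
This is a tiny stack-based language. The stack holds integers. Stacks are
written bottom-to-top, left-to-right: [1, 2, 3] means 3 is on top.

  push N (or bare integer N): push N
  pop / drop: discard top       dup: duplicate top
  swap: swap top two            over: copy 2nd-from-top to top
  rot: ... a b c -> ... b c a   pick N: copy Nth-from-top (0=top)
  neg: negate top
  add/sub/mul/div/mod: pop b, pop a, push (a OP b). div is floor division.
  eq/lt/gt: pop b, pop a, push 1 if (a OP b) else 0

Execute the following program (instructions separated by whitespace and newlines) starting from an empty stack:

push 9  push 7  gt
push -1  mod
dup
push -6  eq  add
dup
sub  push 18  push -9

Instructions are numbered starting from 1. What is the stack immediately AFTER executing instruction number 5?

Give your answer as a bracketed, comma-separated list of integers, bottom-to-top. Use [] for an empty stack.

Answer: [0]

Derivation:
Step 1 ('push 9'): [9]
Step 2 ('push 7'): [9, 7]
Step 3 ('gt'): [1]
Step 4 ('push -1'): [1, -1]
Step 5 ('mod'): [0]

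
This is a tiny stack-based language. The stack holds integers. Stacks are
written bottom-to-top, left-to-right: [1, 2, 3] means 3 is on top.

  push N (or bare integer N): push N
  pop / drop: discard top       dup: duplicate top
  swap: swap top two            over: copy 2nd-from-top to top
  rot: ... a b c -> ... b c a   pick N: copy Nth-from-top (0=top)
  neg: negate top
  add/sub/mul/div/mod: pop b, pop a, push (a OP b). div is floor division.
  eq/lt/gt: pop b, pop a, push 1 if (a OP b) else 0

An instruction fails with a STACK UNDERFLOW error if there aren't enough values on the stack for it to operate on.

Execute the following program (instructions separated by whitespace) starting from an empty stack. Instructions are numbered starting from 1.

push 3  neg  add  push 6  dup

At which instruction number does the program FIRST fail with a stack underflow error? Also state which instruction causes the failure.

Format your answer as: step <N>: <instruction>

Step 1 ('push 3'): stack = [3], depth = 1
Step 2 ('neg'): stack = [-3], depth = 1
Step 3 ('add'): needs 2 value(s) but depth is 1 — STACK UNDERFLOW

Answer: step 3: add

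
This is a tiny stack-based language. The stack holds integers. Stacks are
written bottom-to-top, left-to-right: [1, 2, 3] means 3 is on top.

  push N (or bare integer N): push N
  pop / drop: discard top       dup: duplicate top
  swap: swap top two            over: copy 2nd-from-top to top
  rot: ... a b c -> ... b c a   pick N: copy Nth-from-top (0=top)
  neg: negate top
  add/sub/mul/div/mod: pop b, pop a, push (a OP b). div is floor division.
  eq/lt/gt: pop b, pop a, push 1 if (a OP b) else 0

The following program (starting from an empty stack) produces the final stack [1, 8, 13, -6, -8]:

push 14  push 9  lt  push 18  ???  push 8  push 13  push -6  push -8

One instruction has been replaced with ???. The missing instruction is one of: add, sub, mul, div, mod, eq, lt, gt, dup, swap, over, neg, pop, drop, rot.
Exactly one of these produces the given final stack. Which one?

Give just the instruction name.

Stack before ???: [0, 18]
Stack after ???:  [1]
The instruction that transforms [0, 18] -> [1] is: lt

Answer: lt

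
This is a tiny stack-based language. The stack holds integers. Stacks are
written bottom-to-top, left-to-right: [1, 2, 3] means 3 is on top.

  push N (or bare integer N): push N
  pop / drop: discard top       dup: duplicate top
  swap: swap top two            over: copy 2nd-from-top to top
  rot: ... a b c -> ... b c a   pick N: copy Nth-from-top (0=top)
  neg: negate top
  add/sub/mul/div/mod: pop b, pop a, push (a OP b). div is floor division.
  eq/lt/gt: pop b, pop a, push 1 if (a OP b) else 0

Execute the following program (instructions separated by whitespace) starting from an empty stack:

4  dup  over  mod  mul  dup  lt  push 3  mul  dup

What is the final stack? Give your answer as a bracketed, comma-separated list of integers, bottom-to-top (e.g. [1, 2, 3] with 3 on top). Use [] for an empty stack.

After 'push 4': [4]
After 'dup': [4, 4]
After 'over': [4, 4, 4]
After 'mod': [4, 0]
After 'mul': [0]
After 'dup': [0, 0]
After 'lt': [0]
After 'push 3': [0, 3]
After 'mul': [0]
After 'dup': [0, 0]

Answer: [0, 0]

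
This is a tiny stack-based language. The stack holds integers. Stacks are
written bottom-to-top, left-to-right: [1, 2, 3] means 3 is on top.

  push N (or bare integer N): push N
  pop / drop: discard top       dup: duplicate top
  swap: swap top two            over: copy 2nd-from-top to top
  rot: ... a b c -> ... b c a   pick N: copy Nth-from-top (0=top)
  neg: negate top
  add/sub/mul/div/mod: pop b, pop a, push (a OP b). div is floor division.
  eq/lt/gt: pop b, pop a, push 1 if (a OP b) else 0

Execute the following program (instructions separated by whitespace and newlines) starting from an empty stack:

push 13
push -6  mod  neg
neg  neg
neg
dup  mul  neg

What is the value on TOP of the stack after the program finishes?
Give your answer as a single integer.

After 'push 13': [13]
After 'push -6': [13, -6]
After 'mod': [-5]
After 'neg': [5]
After 'neg': [-5]
After 'neg': [5]
After 'neg': [-5]
After 'dup': [-5, -5]
After 'mul': [25]
After 'neg': [-25]

Answer: -25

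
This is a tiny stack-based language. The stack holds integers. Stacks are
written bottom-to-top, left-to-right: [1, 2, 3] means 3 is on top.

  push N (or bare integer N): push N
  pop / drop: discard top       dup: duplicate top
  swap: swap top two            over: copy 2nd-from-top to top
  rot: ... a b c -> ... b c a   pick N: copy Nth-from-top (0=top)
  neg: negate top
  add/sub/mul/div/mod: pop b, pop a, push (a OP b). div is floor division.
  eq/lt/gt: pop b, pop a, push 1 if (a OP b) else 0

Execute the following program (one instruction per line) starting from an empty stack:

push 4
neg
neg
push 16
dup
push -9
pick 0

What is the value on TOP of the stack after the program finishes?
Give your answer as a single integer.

Answer: -9

Derivation:
After 'push 4': [4]
After 'neg': [-4]
After 'neg': [4]
After 'push 16': [4, 16]
After 'dup': [4, 16, 16]
After 'push -9': [4, 16, 16, -9]
After 'pick 0': [4, 16, 16, -9, -9]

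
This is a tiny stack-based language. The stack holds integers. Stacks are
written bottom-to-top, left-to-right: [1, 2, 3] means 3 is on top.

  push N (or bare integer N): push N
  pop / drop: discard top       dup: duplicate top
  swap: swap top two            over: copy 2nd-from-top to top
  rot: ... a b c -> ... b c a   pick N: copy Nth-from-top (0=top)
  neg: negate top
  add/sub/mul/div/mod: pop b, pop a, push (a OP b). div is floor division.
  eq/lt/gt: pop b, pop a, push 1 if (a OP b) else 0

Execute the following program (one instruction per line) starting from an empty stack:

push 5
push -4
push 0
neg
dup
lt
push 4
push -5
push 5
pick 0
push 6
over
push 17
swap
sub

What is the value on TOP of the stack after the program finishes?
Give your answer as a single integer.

Answer: 12

Derivation:
After 'push 5': [5]
After 'push -4': [5, -4]
After 'push 0': [5, -4, 0]
After 'neg': [5, -4, 0]
After 'dup': [5, -4, 0, 0]
After 'lt': [5, -4, 0]
After 'push 4': [5, -4, 0, 4]
After 'push -5': [5, -4, 0, 4, -5]
After 'push 5': [5, -4, 0, 4, -5, 5]
After 'pick 0': [5, -4, 0, 4, -5, 5, 5]
After 'push 6': [5, -4, 0, 4, -5, 5, 5, 6]
After 'over': [5, -4, 0, 4, -5, 5, 5, 6, 5]
After 'push 17': [5, -4, 0, 4, -5, 5, 5, 6, 5, 17]
After 'swap': [5, -4, 0, 4, -5, 5, 5, 6, 17, 5]
After 'sub': [5, -4, 0, 4, -5, 5, 5, 6, 12]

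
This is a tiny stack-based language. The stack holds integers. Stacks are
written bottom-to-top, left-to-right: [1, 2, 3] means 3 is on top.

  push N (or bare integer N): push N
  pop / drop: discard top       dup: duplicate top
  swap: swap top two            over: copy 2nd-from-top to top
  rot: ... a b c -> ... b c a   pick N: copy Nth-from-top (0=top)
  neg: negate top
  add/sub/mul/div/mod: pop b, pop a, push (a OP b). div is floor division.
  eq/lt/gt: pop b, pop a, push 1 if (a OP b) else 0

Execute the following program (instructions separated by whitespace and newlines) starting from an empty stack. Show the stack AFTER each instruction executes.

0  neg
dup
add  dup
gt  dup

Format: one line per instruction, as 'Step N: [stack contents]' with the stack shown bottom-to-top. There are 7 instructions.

Step 1: [0]
Step 2: [0]
Step 3: [0, 0]
Step 4: [0]
Step 5: [0, 0]
Step 6: [0]
Step 7: [0, 0]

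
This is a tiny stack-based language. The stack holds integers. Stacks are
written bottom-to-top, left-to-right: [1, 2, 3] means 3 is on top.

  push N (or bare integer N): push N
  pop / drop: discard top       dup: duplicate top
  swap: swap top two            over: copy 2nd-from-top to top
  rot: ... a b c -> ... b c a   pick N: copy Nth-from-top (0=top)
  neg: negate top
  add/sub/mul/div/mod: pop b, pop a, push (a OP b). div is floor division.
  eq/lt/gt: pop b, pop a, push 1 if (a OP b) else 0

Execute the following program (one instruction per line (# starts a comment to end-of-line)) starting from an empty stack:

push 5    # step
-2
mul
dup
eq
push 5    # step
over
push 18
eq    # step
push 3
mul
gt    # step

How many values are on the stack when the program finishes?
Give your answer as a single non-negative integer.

Answer: 2

Derivation:
After 'push 5': stack = [5] (depth 1)
After 'push -2': stack = [5, -2] (depth 2)
After 'mul': stack = [-10] (depth 1)
After 'dup': stack = [-10, -10] (depth 2)
After 'eq': stack = [1] (depth 1)
After 'push 5': stack = [1, 5] (depth 2)
After 'over': stack = [1, 5, 1] (depth 3)
After 'push 18': stack = [1, 5, 1, 18] (depth 4)
After 'eq': stack = [1, 5, 0] (depth 3)
After 'push 3': stack = [1, 5, 0, 3] (depth 4)
After 'mul': stack = [1, 5, 0] (depth 3)
After 'gt': stack = [1, 1] (depth 2)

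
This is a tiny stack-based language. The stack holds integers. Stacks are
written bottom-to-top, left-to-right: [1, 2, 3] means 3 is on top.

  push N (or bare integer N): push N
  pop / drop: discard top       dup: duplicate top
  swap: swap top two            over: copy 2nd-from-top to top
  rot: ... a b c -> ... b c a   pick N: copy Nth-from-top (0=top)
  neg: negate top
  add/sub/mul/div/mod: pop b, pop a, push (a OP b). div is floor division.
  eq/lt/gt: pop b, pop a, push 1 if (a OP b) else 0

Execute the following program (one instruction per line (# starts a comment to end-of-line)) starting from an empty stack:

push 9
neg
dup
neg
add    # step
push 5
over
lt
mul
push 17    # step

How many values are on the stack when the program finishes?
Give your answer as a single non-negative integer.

After 'push 9': stack = [9] (depth 1)
After 'neg': stack = [-9] (depth 1)
After 'dup': stack = [-9, -9] (depth 2)
After 'neg': stack = [-9, 9] (depth 2)
After 'add': stack = [0] (depth 1)
After 'push 5': stack = [0, 5] (depth 2)
After 'over': stack = [0, 5, 0] (depth 3)
After 'lt': stack = [0, 0] (depth 2)
After 'mul': stack = [0] (depth 1)
After 'push 17': stack = [0, 17] (depth 2)

Answer: 2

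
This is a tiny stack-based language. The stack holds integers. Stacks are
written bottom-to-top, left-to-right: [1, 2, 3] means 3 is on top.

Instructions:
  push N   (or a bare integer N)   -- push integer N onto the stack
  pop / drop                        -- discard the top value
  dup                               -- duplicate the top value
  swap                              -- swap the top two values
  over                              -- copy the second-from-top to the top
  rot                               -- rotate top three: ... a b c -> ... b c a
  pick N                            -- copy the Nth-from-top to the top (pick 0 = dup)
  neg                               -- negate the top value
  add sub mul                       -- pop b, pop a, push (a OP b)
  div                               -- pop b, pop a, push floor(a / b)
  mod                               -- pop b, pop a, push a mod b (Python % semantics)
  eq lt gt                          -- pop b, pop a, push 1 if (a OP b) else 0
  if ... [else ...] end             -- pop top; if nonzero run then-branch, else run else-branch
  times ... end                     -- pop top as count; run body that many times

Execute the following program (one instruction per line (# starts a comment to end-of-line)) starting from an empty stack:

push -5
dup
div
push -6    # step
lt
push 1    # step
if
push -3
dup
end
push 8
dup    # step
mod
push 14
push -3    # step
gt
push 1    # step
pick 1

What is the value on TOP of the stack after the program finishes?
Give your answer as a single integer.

Answer: 1

Derivation:
After 'push -5': [-5]
After 'dup': [-5, -5]
After 'div': [1]
After 'push -6': [1, -6]
After 'lt': [0]
After 'push 1': [0, 1]
After 'if': [0]
After 'push -3': [0, -3]
After 'dup': [0, -3, -3]
After 'push 8': [0, -3, -3, 8]
After 'dup': [0, -3, -3, 8, 8]
After 'mod': [0, -3, -3, 0]
After 'push 14': [0, -3, -3, 0, 14]
After 'push -3': [0, -3, -3, 0, 14, -3]
After 'gt': [0, -3, -3, 0, 1]
After 'push 1': [0, -3, -3, 0, 1, 1]
After 'pick 1': [0, -3, -3, 0, 1, 1, 1]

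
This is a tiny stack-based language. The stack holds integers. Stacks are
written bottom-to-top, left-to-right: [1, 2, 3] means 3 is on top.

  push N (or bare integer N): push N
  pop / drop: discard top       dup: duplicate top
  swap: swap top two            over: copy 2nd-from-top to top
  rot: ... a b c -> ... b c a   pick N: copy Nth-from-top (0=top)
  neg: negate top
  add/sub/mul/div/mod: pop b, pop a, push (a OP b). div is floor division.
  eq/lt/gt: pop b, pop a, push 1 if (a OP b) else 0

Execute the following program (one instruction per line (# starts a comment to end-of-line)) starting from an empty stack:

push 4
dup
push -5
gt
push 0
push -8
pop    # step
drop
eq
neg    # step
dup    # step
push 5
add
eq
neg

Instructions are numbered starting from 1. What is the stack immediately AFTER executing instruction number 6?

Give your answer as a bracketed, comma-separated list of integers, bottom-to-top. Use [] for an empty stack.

Step 1 ('push 4'): [4]
Step 2 ('dup'): [4, 4]
Step 3 ('push -5'): [4, 4, -5]
Step 4 ('gt'): [4, 1]
Step 5 ('push 0'): [4, 1, 0]
Step 6 ('push -8'): [4, 1, 0, -8]

Answer: [4, 1, 0, -8]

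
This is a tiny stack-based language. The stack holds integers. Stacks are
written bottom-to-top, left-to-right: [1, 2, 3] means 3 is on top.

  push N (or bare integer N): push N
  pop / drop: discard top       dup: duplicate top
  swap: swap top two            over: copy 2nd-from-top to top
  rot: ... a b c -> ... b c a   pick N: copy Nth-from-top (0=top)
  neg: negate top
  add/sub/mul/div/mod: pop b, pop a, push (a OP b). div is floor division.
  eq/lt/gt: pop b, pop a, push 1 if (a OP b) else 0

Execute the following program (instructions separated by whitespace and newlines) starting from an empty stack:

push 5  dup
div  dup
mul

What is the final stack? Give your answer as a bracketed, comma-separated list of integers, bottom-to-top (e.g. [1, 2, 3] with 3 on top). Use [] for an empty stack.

After 'push 5': [5]
After 'dup': [5, 5]
After 'div': [1]
After 'dup': [1, 1]
After 'mul': [1]

Answer: [1]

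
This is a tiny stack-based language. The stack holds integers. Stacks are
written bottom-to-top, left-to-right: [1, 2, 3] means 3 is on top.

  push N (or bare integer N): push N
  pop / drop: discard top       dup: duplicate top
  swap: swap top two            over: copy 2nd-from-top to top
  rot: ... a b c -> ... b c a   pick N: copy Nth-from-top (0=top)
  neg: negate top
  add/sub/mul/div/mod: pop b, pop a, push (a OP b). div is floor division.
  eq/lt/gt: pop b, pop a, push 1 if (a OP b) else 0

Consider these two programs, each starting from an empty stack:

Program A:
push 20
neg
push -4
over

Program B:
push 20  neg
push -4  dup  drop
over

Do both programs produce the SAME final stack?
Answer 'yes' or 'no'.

Program A trace:
  After 'push 20': [20]
  After 'neg': [-20]
  After 'push -4': [-20, -4]
  After 'over': [-20, -4, -20]
Program A final stack: [-20, -4, -20]

Program B trace:
  After 'push 20': [20]
  After 'neg': [-20]
  After 'push -4': [-20, -4]
  After 'dup': [-20, -4, -4]
  After 'drop': [-20, -4]
  After 'over': [-20, -4, -20]
Program B final stack: [-20, -4, -20]
Same: yes

Answer: yes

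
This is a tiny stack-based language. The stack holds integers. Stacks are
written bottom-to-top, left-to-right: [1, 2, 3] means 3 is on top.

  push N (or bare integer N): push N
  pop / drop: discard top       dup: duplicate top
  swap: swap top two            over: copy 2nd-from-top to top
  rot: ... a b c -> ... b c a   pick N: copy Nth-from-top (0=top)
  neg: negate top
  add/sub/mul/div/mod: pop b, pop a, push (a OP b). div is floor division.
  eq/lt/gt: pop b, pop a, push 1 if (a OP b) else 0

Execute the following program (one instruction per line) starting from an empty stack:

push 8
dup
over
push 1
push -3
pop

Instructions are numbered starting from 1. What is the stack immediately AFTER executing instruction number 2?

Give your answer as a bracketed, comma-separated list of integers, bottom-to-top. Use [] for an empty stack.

Step 1 ('push 8'): [8]
Step 2 ('dup'): [8, 8]

Answer: [8, 8]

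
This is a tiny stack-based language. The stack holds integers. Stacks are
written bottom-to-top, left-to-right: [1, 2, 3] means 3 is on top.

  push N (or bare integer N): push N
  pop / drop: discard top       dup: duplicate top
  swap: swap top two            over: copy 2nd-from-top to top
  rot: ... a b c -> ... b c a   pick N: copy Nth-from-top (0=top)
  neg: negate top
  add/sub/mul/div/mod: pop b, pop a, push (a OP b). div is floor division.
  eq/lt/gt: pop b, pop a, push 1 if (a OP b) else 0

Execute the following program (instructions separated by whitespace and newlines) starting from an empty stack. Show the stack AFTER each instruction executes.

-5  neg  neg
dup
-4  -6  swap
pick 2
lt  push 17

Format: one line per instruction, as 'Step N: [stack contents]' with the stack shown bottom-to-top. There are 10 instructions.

Step 1: [-5]
Step 2: [5]
Step 3: [-5]
Step 4: [-5, -5]
Step 5: [-5, -5, -4]
Step 6: [-5, -5, -4, -6]
Step 7: [-5, -5, -6, -4]
Step 8: [-5, -5, -6, -4, -5]
Step 9: [-5, -5, -6, 0]
Step 10: [-5, -5, -6, 0, 17]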